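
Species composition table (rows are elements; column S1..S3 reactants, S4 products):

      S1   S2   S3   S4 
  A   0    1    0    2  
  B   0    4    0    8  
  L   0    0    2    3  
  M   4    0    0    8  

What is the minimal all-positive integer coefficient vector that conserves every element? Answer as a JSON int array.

A: 4·0+4·1+3·0 = 4 | 2·2 = 4
B: 4·0+4·4+3·0 = 16 | 2·8 = 16
L: 4·0+4·0+3·2 = 6 | 2·3 = 6
M: 4·4+4·0+3·0 = 16 | 2·8 = 16
gcd(4,4,3,2) = 1

Coefficients: [4, 4, 3, 2]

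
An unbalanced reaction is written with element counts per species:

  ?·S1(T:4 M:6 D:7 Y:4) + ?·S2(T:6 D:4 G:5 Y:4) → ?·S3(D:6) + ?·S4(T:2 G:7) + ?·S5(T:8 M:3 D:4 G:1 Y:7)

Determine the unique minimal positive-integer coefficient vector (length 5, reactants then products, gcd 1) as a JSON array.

Coefficients: [2, 5, 3, 3, 4]

T: 2·4+5·6 = 38 | 3·0+3·2+4·8 = 38
M: 2·6+5·0 = 12 | 3·0+3·0+4·3 = 12
D: 2·7+5·4 = 34 | 3·6+3·0+4·4 = 34
G: 2·0+5·5 = 25 | 3·0+3·7+4·1 = 25
Y: 2·4+5·4 = 28 | 3·0+3·0+4·7 = 28
gcd(2,5,3,3,4) = 1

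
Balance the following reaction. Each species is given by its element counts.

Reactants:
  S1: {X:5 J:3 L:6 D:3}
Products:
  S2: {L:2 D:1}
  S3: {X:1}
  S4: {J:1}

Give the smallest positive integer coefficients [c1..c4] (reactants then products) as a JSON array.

X: 1·5 = 5 | 3·0+5·1+3·0 = 5
J: 1·3 = 3 | 3·0+5·0+3·1 = 3
L: 1·6 = 6 | 3·2+5·0+3·0 = 6
D: 1·3 = 3 | 3·1+5·0+3·0 = 3
gcd(1,3,5,3) = 1

Coefficients: [1, 3, 5, 3]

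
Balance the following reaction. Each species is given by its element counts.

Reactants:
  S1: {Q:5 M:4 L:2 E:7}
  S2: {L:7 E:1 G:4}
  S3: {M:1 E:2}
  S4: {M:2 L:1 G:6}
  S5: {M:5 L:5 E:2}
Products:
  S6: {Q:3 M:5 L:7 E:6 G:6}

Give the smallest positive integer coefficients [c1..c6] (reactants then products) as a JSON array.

Q: 3·5+3·0+2·0+3·0+1·0 = 15 | 5·3 = 15
M: 3·4+3·0+2·1+3·2+1·5 = 25 | 5·5 = 25
L: 3·2+3·7+2·0+3·1+1·5 = 35 | 5·7 = 35
E: 3·7+3·1+2·2+3·0+1·2 = 30 | 5·6 = 30
G: 3·0+3·4+2·0+3·6+1·0 = 30 | 5·6 = 30
gcd(3,3,2,3,1,5) = 1

Coefficients: [3, 3, 2, 3, 1, 5]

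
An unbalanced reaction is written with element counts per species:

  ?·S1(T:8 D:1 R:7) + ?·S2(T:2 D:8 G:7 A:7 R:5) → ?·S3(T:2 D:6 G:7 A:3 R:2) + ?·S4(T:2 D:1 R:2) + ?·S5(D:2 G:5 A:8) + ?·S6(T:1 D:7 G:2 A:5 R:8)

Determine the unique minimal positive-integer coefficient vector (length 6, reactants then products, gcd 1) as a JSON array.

Coefficients: [1, 5, 3, 5, 2, 2]

T: 1·8+5·2 = 18 | 3·2+5·2+2·0+2·1 = 18
D: 1·1+5·8 = 41 | 3·6+5·1+2·2+2·7 = 41
G: 1·0+5·7 = 35 | 3·7+5·0+2·5+2·2 = 35
A: 1·0+5·7 = 35 | 3·3+5·0+2·8+2·5 = 35
R: 1·7+5·5 = 32 | 3·2+5·2+2·0+2·8 = 32
gcd(1,5,3,5,2,2) = 1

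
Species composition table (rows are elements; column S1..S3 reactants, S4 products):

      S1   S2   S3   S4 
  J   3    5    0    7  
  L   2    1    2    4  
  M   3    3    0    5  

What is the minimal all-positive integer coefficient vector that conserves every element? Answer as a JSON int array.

Coefficients: [4, 6, 5, 6]

J: 4·3+6·5+5·0 = 42 | 6·7 = 42
L: 4·2+6·1+5·2 = 24 | 6·4 = 24
M: 4·3+6·3+5·0 = 30 | 6·5 = 30
gcd(4,6,5,6) = 1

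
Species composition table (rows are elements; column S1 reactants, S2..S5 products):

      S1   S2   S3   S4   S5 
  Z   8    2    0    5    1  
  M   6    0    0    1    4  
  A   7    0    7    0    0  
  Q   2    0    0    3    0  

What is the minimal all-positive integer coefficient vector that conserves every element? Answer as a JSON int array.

Coefficients: [3, 5, 3, 2, 4]

Z: 3·8 = 24 | 5·2+3·0+2·5+4·1 = 24
M: 3·6 = 18 | 5·0+3·0+2·1+4·4 = 18
A: 3·7 = 21 | 5·0+3·7+2·0+4·0 = 21
Q: 3·2 = 6 | 5·0+3·0+2·3+4·0 = 6
gcd(3,5,3,2,4) = 1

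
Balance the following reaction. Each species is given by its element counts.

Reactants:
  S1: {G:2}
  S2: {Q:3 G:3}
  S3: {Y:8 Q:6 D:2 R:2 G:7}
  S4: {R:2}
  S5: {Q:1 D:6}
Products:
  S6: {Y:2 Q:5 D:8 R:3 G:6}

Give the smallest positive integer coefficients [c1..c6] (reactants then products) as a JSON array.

Y: 4·0+3·0+1·8+5·0+5·0 = 8 | 4·2 = 8
Q: 4·0+3·3+1·6+5·0+5·1 = 20 | 4·5 = 20
D: 4·0+3·0+1·2+5·0+5·6 = 32 | 4·8 = 32
R: 4·0+3·0+1·2+5·2+5·0 = 12 | 4·3 = 12
G: 4·2+3·3+1·7+5·0+5·0 = 24 | 4·6 = 24
gcd(4,3,1,5,5,4) = 1

Coefficients: [4, 3, 1, 5, 5, 4]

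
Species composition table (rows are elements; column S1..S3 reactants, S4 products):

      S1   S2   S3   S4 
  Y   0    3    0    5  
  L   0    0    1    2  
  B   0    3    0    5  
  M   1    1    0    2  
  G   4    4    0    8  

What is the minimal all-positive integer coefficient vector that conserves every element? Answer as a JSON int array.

Coefficients: [1, 5, 6, 3]

Y: 1·0+5·3+6·0 = 15 | 3·5 = 15
L: 1·0+5·0+6·1 = 6 | 3·2 = 6
B: 1·0+5·3+6·0 = 15 | 3·5 = 15
M: 1·1+5·1+6·0 = 6 | 3·2 = 6
G: 1·4+5·4+6·0 = 24 | 3·8 = 24
gcd(1,5,6,3) = 1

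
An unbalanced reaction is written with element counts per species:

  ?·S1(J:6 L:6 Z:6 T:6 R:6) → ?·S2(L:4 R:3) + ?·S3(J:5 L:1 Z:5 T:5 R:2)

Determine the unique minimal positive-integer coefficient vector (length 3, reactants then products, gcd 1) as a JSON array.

J: 5·6 = 30 | 6·0+6·5 = 30
L: 5·6 = 30 | 6·4+6·1 = 30
Z: 5·6 = 30 | 6·0+6·5 = 30
T: 5·6 = 30 | 6·0+6·5 = 30
R: 5·6 = 30 | 6·3+6·2 = 30
gcd(5,6,6) = 1

Coefficients: [5, 6, 6]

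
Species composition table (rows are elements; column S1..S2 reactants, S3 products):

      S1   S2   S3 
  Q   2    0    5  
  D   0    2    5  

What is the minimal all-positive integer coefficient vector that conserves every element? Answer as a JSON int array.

Q: 5·2+5·0 = 10 | 2·5 = 10
D: 5·0+5·2 = 10 | 2·5 = 10
gcd(5,5,2) = 1

Coefficients: [5, 5, 2]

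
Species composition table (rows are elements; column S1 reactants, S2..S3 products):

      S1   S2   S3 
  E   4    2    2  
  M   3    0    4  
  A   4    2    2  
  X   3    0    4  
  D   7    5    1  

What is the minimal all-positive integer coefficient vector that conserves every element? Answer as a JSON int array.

E: 4·4 = 16 | 5·2+3·2 = 16
M: 4·3 = 12 | 5·0+3·4 = 12
A: 4·4 = 16 | 5·2+3·2 = 16
X: 4·3 = 12 | 5·0+3·4 = 12
D: 4·7 = 28 | 5·5+3·1 = 28
gcd(4,5,3) = 1

Coefficients: [4, 5, 3]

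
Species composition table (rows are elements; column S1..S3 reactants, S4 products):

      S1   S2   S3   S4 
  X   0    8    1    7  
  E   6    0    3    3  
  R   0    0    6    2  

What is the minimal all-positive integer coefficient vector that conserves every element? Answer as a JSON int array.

X: 2·0+5·8+2·1 = 42 | 6·7 = 42
E: 2·6+5·0+2·3 = 18 | 6·3 = 18
R: 2·0+5·0+2·6 = 12 | 6·2 = 12
gcd(2,5,2,6) = 1

Coefficients: [2, 5, 2, 6]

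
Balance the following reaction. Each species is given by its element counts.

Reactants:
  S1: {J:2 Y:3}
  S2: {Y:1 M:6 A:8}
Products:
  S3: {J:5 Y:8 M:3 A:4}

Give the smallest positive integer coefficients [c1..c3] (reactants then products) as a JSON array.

Coefficients: [5, 1, 2]

J: 5·2+1·0 = 10 | 2·5 = 10
Y: 5·3+1·1 = 16 | 2·8 = 16
M: 5·0+1·6 = 6 | 2·3 = 6
A: 5·0+1·8 = 8 | 2·4 = 8
gcd(5,1,2) = 1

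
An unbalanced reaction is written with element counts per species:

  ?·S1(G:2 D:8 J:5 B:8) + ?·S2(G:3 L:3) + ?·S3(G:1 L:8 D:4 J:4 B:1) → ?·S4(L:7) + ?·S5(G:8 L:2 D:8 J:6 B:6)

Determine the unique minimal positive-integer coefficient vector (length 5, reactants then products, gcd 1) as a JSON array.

G: 2·2+6·3+2·1 = 24 | 4·0+3·8 = 24
L: 2·0+6·3+2·8 = 34 | 4·7+3·2 = 34
D: 2·8+6·0+2·4 = 24 | 4·0+3·8 = 24
J: 2·5+6·0+2·4 = 18 | 4·0+3·6 = 18
B: 2·8+6·0+2·1 = 18 | 4·0+3·6 = 18
gcd(2,6,2,4,3) = 1

Coefficients: [2, 6, 2, 4, 3]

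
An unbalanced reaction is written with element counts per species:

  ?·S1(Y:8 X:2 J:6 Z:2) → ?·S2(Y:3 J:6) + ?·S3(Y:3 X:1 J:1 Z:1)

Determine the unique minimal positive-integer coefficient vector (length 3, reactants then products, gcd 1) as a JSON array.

Y: 3·8 = 24 | 2·3+6·3 = 24
X: 3·2 = 6 | 2·0+6·1 = 6
J: 3·6 = 18 | 2·6+6·1 = 18
Z: 3·2 = 6 | 2·0+6·1 = 6
gcd(3,2,6) = 1

Coefficients: [3, 2, 6]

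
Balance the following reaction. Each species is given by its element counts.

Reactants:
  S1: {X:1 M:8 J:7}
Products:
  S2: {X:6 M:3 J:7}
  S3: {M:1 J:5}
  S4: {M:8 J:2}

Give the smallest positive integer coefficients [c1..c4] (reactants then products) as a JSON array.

X: 6·1 = 6 | 1·6+5·0+5·0 = 6
M: 6·8 = 48 | 1·3+5·1+5·8 = 48
J: 6·7 = 42 | 1·7+5·5+5·2 = 42
gcd(6,1,5,5) = 1

Coefficients: [6, 1, 5, 5]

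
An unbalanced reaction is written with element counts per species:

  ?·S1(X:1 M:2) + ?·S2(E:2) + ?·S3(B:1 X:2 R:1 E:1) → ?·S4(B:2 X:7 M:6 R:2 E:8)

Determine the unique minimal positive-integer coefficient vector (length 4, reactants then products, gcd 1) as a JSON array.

B: 3·0+3·0+2·1 = 2 | 1·2 = 2
X: 3·1+3·0+2·2 = 7 | 1·7 = 7
M: 3·2+3·0+2·0 = 6 | 1·6 = 6
R: 3·0+3·0+2·1 = 2 | 1·2 = 2
E: 3·0+3·2+2·1 = 8 | 1·8 = 8
gcd(3,3,2,1) = 1

Coefficients: [3, 3, 2, 1]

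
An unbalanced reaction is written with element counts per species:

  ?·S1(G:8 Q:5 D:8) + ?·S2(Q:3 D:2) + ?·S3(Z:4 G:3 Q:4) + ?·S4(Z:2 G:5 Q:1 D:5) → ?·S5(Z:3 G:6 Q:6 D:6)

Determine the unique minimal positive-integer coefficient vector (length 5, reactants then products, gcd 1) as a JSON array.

Coefficients: [1, 3, 2, 2, 4]

Z: 1·0+3·0+2·4+2·2 = 12 | 4·3 = 12
G: 1·8+3·0+2·3+2·5 = 24 | 4·6 = 24
Q: 1·5+3·3+2·4+2·1 = 24 | 4·6 = 24
D: 1·8+3·2+2·0+2·5 = 24 | 4·6 = 24
gcd(1,3,2,2,4) = 1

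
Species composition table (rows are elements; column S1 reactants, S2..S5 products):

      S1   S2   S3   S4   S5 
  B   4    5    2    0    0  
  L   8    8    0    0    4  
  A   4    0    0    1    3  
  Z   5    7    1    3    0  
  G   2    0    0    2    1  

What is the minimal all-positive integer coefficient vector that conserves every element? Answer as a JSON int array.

Coefficients: [5, 2, 5, 2, 6]

B: 5·4 = 20 | 2·5+5·2+2·0+6·0 = 20
L: 5·8 = 40 | 2·8+5·0+2·0+6·4 = 40
A: 5·4 = 20 | 2·0+5·0+2·1+6·3 = 20
Z: 5·5 = 25 | 2·7+5·1+2·3+6·0 = 25
G: 5·2 = 10 | 2·0+5·0+2·2+6·1 = 10
gcd(5,2,5,2,6) = 1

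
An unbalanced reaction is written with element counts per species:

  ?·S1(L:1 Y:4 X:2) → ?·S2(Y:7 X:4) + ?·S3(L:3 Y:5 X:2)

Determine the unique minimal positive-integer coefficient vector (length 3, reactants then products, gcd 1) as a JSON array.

Coefficients: [3, 1, 1]

L: 3·1 = 3 | 1·0+1·3 = 3
Y: 3·4 = 12 | 1·7+1·5 = 12
X: 3·2 = 6 | 1·4+1·2 = 6
gcd(3,1,1) = 1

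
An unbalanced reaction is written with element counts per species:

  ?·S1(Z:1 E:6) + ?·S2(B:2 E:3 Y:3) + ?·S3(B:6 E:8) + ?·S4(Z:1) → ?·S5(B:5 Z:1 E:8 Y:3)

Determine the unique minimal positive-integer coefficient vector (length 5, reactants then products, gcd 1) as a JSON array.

B: 1·0+6·2+3·6+5·0 = 30 | 6·5 = 30
Z: 1·1+6·0+3·0+5·1 = 6 | 6·1 = 6
E: 1·6+6·3+3·8+5·0 = 48 | 6·8 = 48
Y: 1·0+6·3+3·0+5·0 = 18 | 6·3 = 18
gcd(1,6,3,5,6) = 1

Coefficients: [1, 6, 3, 5, 6]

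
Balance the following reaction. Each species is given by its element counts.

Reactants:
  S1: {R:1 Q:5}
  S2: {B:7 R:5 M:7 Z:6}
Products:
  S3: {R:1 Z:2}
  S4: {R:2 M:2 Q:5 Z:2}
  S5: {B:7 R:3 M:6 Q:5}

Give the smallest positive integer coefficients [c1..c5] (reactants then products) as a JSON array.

Coefficients: [3, 2, 5, 1, 2]

B: 3·0+2·7 = 14 | 5·0+1·0+2·7 = 14
R: 3·1+2·5 = 13 | 5·1+1·2+2·3 = 13
M: 3·0+2·7 = 14 | 5·0+1·2+2·6 = 14
Q: 3·5+2·0 = 15 | 5·0+1·5+2·5 = 15
Z: 3·0+2·6 = 12 | 5·2+1·2+2·0 = 12
gcd(3,2,5,1,2) = 1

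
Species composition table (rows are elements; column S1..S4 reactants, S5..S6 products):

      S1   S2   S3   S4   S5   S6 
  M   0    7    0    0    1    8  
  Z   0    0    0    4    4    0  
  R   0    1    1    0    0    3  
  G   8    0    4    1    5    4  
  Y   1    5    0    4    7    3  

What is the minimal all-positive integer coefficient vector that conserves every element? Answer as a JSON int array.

Coefficients: [1, 4, 5, 4, 4, 3]

M: 1·0+4·7+5·0+4·0 = 28 | 4·1+3·8 = 28
Z: 1·0+4·0+5·0+4·4 = 16 | 4·4+3·0 = 16
R: 1·0+4·1+5·1+4·0 = 9 | 4·0+3·3 = 9
G: 1·8+4·0+5·4+4·1 = 32 | 4·5+3·4 = 32
Y: 1·1+4·5+5·0+4·4 = 37 | 4·7+3·3 = 37
gcd(1,4,5,4,4,3) = 1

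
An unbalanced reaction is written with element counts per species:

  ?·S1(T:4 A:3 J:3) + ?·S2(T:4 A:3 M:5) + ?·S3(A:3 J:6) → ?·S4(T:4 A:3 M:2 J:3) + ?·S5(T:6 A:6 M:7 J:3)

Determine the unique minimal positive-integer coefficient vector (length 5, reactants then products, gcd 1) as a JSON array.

Coefficients: [1, 6, 2, 1, 4]

T: 1·4+6·4+2·0 = 28 | 1·4+4·6 = 28
A: 1·3+6·3+2·3 = 27 | 1·3+4·6 = 27
M: 1·0+6·5+2·0 = 30 | 1·2+4·7 = 30
J: 1·3+6·0+2·6 = 15 | 1·3+4·3 = 15
gcd(1,6,2,1,4) = 1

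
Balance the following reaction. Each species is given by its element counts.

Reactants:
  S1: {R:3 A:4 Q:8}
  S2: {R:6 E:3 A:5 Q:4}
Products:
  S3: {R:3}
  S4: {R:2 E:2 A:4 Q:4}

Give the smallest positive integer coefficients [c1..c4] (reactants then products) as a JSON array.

R: 1·3+4·6 = 27 | 5·3+6·2 = 27
E: 1·0+4·3 = 12 | 5·0+6·2 = 12
A: 1·4+4·5 = 24 | 5·0+6·4 = 24
Q: 1·8+4·4 = 24 | 5·0+6·4 = 24
gcd(1,4,5,6) = 1

Coefficients: [1, 4, 5, 6]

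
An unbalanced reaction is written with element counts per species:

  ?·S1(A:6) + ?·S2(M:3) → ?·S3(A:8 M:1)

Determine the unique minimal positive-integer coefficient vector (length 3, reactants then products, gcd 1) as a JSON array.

Coefficients: [4, 1, 3]

A: 4·6+1·0 = 24 | 3·8 = 24
M: 4·0+1·3 = 3 | 3·1 = 3
gcd(4,1,3) = 1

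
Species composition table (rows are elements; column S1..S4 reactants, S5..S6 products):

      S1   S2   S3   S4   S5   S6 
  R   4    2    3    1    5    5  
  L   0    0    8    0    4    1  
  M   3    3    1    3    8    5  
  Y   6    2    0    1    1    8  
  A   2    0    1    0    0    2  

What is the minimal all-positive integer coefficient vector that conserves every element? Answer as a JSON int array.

R: 3·4+6·2+2·3+5·1 = 35 | 3·5+4·5 = 35
L: 3·0+6·0+2·8+5·0 = 16 | 3·4+4·1 = 16
M: 3·3+6·3+2·1+5·3 = 44 | 3·8+4·5 = 44
Y: 3·6+6·2+2·0+5·1 = 35 | 3·1+4·8 = 35
A: 3·2+6·0+2·1+5·0 = 8 | 3·0+4·2 = 8
gcd(3,6,2,5,3,4) = 1

Coefficients: [3, 6, 2, 5, 3, 4]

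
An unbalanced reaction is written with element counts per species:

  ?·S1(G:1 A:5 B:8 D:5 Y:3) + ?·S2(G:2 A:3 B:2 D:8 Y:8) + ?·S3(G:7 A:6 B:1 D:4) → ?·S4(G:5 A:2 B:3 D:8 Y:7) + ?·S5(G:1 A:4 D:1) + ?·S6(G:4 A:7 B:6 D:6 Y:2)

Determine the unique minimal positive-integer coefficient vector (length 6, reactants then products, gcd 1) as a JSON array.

G: 4·1+5·2+6·7 = 56 | 6·5+6·1+5·4 = 56
A: 4·5+5·3+6·6 = 71 | 6·2+6·4+5·7 = 71
B: 4·8+5·2+6·1 = 48 | 6·3+6·0+5·6 = 48
D: 4·5+5·8+6·4 = 84 | 6·8+6·1+5·6 = 84
Y: 4·3+5·8+6·0 = 52 | 6·7+6·0+5·2 = 52
gcd(4,5,6,6,6,5) = 1

Coefficients: [4, 5, 6, 6, 6, 5]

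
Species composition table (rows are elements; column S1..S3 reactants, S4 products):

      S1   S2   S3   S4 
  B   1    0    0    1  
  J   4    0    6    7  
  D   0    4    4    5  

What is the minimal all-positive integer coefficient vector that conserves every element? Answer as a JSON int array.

B: 4·1+3·0+2·0 = 4 | 4·1 = 4
J: 4·4+3·0+2·6 = 28 | 4·7 = 28
D: 4·0+3·4+2·4 = 20 | 4·5 = 20
gcd(4,3,2,4) = 1

Coefficients: [4, 3, 2, 4]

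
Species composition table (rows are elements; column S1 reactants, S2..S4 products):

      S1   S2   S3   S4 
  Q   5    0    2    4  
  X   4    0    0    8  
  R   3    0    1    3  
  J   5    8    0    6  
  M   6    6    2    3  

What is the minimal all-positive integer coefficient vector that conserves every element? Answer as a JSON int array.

Coefficients: [4, 1, 6, 2]

Q: 4·5 = 20 | 1·0+6·2+2·4 = 20
X: 4·4 = 16 | 1·0+6·0+2·8 = 16
R: 4·3 = 12 | 1·0+6·1+2·3 = 12
J: 4·5 = 20 | 1·8+6·0+2·6 = 20
M: 4·6 = 24 | 1·6+6·2+2·3 = 24
gcd(4,1,6,2) = 1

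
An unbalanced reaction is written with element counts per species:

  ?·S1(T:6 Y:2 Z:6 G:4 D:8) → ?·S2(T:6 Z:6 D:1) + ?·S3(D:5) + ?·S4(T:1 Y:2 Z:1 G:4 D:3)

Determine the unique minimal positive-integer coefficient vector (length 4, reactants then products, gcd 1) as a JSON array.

T: 6·6 = 36 | 5·6+5·0+6·1 = 36
Y: 6·2 = 12 | 5·0+5·0+6·2 = 12
Z: 6·6 = 36 | 5·6+5·0+6·1 = 36
G: 6·4 = 24 | 5·0+5·0+6·4 = 24
D: 6·8 = 48 | 5·1+5·5+6·3 = 48
gcd(6,5,5,6) = 1

Coefficients: [6, 5, 5, 6]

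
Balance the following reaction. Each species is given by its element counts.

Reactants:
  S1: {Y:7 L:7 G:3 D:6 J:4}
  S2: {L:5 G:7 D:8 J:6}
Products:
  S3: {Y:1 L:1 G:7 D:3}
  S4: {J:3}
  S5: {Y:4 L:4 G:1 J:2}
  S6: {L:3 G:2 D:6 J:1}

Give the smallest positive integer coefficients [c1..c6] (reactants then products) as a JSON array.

Coefficients: [2, 3, 2, 5, 3, 5]

Y: 2·7+3·0 = 14 | 2·1+5·0+3·4+5·0 = 14
L: 2·7+3·5 = 29 | 2·1+5·0+3·4+5·3 = 29
G: 2·3+3·7 = 27 | 2·7+5·0+3·1+5·2 = 27
D: 2·6+3·8 = 36 | 2·3+5·0+3·0+5·6 = 36
J: 2·4+3·6 = 26 | 2·0+5·3+3·2+5·1 = 26
gcd(2,3,2,5,3,5) = 1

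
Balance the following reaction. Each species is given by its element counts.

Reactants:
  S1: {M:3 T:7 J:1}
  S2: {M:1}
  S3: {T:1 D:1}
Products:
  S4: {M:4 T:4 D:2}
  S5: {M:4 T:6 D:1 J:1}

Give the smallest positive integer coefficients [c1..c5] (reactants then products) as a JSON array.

M: 1·3+5·1+3·0 = 8 | 1·4+1·4 = 8
T: 1·7+5·0+3·1 = 10 | 1·4+1·6 = 10
D: 1·0+5·0+3·1 = 3 | 1·2+1·1 = 3
J: 1·1+5·0+3·0 = 1 | 1·0+1·1 = 1
gcd(1,5,3,1,1) = 1

Coefficients: [1, 5, 3, 1, 1]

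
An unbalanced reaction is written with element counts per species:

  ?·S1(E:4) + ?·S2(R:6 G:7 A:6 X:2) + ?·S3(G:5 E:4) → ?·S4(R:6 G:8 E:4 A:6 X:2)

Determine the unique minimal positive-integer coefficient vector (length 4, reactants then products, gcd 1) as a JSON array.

R: 4·0+5·6+1·0 = 30 | 5·6 = 30
G: 4·0+5·7+1·5 = 40 | 5·8 = 40
E: 4·4+5·0+1·4 = 20 | 5·4 = 20
A: 4·0+5·6+1·0 = 30 | 5·6 = 30
X: 4·0+5·2+1·0 = 10 | 5·2 = 10
gcd(4,5,1,5) = 1

Coefficients: [4, 5, 1, 5]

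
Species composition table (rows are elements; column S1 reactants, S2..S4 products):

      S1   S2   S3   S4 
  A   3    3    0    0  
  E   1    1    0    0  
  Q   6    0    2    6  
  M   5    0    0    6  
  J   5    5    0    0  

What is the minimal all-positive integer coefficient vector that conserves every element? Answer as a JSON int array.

A: 6·3 = 18 | 6·3+3·0+5·0 = 18
E: 6·1 = 6 | 6·1+3·0+5·0 = 6
Q: 6·6 = 36 | 6·0+3·2+5·6 = 36
M: 6·5 = 30 | 6·0+3·0+5·6 = 30
J: 6·5 = 30 | 6·5+3·0+5·0 = 30
gcd(6,6,3,5) = 1

Coefficients: [6, 6, 3, 5]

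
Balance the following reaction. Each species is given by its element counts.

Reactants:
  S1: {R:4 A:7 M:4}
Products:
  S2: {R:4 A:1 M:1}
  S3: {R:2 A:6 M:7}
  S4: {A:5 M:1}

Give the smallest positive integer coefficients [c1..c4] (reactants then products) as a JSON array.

Coefficients: [6, 5, 2, 5]

R: 6·4 = 24 | 5·4+2·2+5·0 = 24
A: 6·7 = 42 | 5·1+2·6+5·5 = 42
M: 6·4 = 24 | 5·1+2·7+5·1 = 24
gcd(6,5,2,5) = 1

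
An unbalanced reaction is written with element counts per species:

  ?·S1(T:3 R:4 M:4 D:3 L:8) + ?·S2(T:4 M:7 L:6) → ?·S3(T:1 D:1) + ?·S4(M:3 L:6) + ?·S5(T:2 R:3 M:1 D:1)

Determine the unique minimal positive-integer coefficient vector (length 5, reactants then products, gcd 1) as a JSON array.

T: 3·3+1·4 = 13 | 5·1+5·0+4·2 = 13
R: 3·4+1·0 = 12 | 5·0+5·0+4·3 = 12
M: 3·4+1·7 = 19 | 5·0+5·3+4·1 = 19
D: 3·3+1·0 = 9 | 5·1+5·0+4·1 = 9
L: 3·8+1·6 = 30 | 5·0+5·6+4·0 = 30
gcd(3,1,5,5,4) = 1

Coefficients: [3, 1, 5, 5, 4]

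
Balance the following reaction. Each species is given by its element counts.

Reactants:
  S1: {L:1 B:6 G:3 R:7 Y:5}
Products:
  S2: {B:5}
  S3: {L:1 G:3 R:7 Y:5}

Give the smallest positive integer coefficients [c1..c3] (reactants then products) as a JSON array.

L: 5·1 = 5 | 6·0+5·1 = 5
B: 5·6 = 30 | 6·5+5·0 = 30
G: 5·3 = 15 | 6·0+5·3 = 15
R: 5·7 = 35 | 6·0+5·7 = 35
Y: 5·5 = 25 | 6·0+5·5 = 25
gcd(5,6,5) = 1

Coefficients: [5, 6, 5]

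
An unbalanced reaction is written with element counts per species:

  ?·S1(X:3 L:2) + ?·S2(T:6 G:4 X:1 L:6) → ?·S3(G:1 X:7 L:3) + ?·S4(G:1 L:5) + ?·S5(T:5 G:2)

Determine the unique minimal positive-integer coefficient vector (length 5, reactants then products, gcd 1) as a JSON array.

Coefficients: [3, 5, 2, 6, 6]

T: 3·0+5·6 = 30 | 2·0+6·0+6·5 = 30
G: 3·0+5·4 = 20 | 2·1+6·1+6·2 = 20
X: 3·3+5·1 = 14 | 2·7+6·0+6·0 = 14
L: 3·2+5·6 = 36 | 2·3+6·5+6·0 = 36
gcd(3,5,2,6,6) = 1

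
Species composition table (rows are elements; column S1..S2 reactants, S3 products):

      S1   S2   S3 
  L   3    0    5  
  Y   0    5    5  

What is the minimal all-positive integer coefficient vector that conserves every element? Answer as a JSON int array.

Coefficients: [5, 3, 3]

L: 5·3+3·0 = 15 | 3·5 = 15
Y: 5·0+3·5 = 15 | 3·5 = 15
gcd(5,3,3) = 1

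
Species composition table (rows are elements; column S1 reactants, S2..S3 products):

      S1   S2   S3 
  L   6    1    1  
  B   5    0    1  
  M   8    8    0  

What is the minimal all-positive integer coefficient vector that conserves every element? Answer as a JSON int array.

L: 1·6 = 6 | 1·1+5·1 = 6
B: 1·5 = 5 | 1·0+5·1 = 5
M: 1·8 = 8 | 1·8+5·0 = 8
gcd(1,1,5) = 1

Coefficients: [1, 1, 5]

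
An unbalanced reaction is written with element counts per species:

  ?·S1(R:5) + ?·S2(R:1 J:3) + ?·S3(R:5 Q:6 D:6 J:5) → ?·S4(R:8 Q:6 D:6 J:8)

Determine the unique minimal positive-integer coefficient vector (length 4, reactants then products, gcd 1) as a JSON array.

Coefficients: [2, 5, 5, 5]

R: 2·5+5·1+5·5 = 40 | 5·8 = 40
Q: 2·0+5·0+5·6 = 30 | 5·6 = 30
D: 2·0+5·0+5·6 = 30 | 5·6 = 30
J: 2·0+5·3+5·5 = 40 | 5·8 = 40
gcd(2,5,5,5) = 1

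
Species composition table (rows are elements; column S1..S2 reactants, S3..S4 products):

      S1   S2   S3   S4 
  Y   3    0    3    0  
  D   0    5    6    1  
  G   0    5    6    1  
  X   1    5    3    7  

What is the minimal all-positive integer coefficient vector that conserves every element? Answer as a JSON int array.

Y: 3·3+4·0 = 9 | 3·3+2·0 = 9
D: 3·0+4·5 = 20 | 3·6+2·1 = 20
G: 3·0+4·5 = 20 | 3·6+2·1 = 20
X: 3·1+4·5 = 23 | 3·3+2·7 = 23
gcd(3,4,3,2) = 1

Coefficients: [3, 4, 3, 2]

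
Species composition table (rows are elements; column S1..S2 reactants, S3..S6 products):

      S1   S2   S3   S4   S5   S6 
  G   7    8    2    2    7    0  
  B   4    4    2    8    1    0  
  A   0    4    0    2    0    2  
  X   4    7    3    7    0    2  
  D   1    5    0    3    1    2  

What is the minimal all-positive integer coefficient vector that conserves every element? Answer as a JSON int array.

G: 2·7+3·8 = 38 | 4·2+1·2+4·7+5·0 = 38
B: 2·4+3·4 = 20 | 4·2+1·8+4·1+5·0 = 20
A: 2·0+3·4 = 12 | 4·0+1·2+4·0+5·2 = 12
X: 2·4+3·7 = 29 | 4·3+1·7+4·0+5·2 = 29
D: 2·1+3·5 = 17 | 4·0+1·3+4·1+5·2 = 17
gcd(2,3,4,1,4,5) = 1

Coefficients: [2, 3, 4, 1, 4, 5]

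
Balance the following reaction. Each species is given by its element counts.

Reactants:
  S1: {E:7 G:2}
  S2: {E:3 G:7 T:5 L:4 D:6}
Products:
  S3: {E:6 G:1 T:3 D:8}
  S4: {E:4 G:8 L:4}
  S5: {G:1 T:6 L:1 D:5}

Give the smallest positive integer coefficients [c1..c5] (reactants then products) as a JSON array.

Coefficients: [2, 6, 2, 5, 4]

E: 2·7+6·3 = 32 | 2·6+5·4+4·0 = 32
G: 2·2+6·7 = 46 | 2·1+5·8+4·1 = 46
T: 2·0+6·5 = 30 | 2·3+5·0+4·6 = 30
L: 2·0+6·4 = 24 | 2·0+5·4+4·1 = 24
D: 2·0+6·6 = 36 | 2·8+5·0+4·5 = 36
gcd(2,6,2,5,4) = 1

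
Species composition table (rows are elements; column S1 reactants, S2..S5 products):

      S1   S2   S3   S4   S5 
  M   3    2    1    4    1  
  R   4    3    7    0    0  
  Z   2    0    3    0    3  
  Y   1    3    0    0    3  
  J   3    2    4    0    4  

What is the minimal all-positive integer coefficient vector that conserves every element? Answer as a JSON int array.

M: 6·3 = 18 | 1·2+3·1+3·4+1·1 = 18
R: 6·4 = 24 | 1·3+3·7+3·0+1·0 = 24
Z: 6·2 = 12 | 1·0+3·3+3·0+1·3 = 12
Y: 6·1 = 6 | 1·3+3·0+3·0+1·3 = 6
J: 6·3 = 18 | 1·2+3·4+3·0+1·4 = 18
gcd(6,1,3,3,1) = 1

Coefficients: [6, 1, 3, 3, 1]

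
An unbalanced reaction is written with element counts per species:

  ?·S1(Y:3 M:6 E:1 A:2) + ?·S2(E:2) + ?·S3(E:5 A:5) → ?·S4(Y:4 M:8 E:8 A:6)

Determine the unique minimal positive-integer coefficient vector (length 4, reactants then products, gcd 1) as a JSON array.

Y: 4·3+5·0+2·0 = 12 | 3·4 = 12
M: 4·6+5·0+2·0 = 24 | 3·8 = 24
E: 4·1+5·2+2·5 = 24 | 3·8 = 24
A: 4·2+5·0+2·5 = 18 | 3·6 = 18
gcd(4,5,2,3) = 1

Coefficients: [4, 5, 2, 3]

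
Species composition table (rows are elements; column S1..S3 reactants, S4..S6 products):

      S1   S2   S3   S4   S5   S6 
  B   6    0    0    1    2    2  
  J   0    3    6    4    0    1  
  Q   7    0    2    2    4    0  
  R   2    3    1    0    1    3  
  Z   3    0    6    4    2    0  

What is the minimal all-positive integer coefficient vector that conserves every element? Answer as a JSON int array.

Coefficients: [4, 1, 4, 6, 6, 3]

B: 4·6+1·0+4·0 = 24 | 6·1+6·2+3·2 = 24
J: 4·0+1·3+4·6 = 27 | 6·4+6·0+3·1 = 27
Q: 4·7+1·0+4·2 = 36 | 6·2+6·4+3·0 = 36
R: 4·2+1·3+4·1 = 15 | 6·0+6·1+3·3 = 15
Z: 4·3+1·0+4·6 = 36 | 6·4+6·2+3·0 = 36
gcd(4,1,4,6,6,3) = 1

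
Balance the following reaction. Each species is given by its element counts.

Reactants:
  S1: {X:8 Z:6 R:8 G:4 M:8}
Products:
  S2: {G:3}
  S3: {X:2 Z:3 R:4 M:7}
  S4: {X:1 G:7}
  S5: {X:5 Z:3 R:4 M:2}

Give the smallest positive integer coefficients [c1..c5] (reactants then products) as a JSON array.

X: 5·8 = 40 | 2·0+4·2+2·1+6·5 = 40
Z: 5·6 = 30 | 2·0+4·3+2·0+6·3 = 30
R: 5·8 = 40 | 2·0+4·4+2·0+6·4 = 40
G: 5·4 = 20 | 2·3+4·0+2·7+6·0 = 20
M: 5·8 = 40 | 2·0+4·7+2·0+6·2 = 40
gcd(5,2,4,2,6) = 1

Coefficients: [5, 2, 4, 2, 6]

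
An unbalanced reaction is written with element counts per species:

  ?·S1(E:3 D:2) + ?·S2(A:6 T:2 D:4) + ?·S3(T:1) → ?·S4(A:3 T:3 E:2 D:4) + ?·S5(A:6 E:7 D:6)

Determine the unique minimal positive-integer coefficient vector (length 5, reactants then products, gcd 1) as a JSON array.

A: 5·0+3·6+6·0 = 18 | 4·3+1·6 = 18
T: 5·0+3·2+6·1 = 12 | 4·3+1·0 = 12
E: 5·3+3·0+6·0 = 15 | 4·2+1·7 = 15
D: 5·2+3·4+6·0 = 22 | 4·4+1·6 = 22
gcd(5,3,6,4,1) = 1

Coefficients: [5, 3, 6, 4, 1]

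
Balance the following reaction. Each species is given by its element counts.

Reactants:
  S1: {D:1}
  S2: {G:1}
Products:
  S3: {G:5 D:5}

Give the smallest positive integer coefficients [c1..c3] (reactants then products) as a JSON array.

G: 5·0+5·1 = 5 | 1·5 = 5
D: 5·1+5·0 = 5 | 1·5 = 5
gcd(5,5,1) = 1

Coefficients: [5, 5, 1]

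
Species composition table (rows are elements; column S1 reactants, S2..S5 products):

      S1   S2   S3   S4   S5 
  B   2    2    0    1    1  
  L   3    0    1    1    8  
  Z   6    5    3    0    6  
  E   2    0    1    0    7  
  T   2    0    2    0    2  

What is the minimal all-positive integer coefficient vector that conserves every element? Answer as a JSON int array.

B: 6·2 = 12 | 3·2+5·0+5·1+1·1 = 12
L: 6·3 = 18 | 3·0+5·1+5·1+1·8 = 18
Z: 6·6 = 36 | 3·5+5·3+5·0+1·6 = 36
E: 6·2 = 12 | 3·0+5·1+5·0+1·7 = 12
T: 6·2 = 12 | 3·0+5·2+5·0+1·2 = 12
gcd(6,3,5,5,1) = 1

Coefficients: [6, 3, 5, 5, 1]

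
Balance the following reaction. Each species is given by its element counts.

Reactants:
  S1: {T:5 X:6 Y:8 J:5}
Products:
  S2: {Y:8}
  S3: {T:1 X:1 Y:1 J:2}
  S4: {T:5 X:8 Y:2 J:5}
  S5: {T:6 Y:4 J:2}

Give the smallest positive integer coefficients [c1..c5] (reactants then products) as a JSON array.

T: 6·5 = 30 | 4·0+4·1+4·5+1·6 = 30
X: 6·6 = 36 | 4·0+4·1+4·8+1·0 = 36
Y: 6·8 = 48 | 4·8+4·1+4·2+1·4 = 48
J: 6·5 = 30 | 4·0+4·2+4·5+1·2 = 30
gcd(6,4,4,4,1) = 1

Coefficients: [6, 4, 4, 4, 1]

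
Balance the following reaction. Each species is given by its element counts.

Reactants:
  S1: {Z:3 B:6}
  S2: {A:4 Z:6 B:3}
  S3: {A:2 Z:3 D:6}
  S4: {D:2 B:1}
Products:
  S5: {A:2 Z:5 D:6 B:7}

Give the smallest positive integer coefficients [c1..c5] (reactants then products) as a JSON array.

A: 2·0+1·4+1·2+6·0 = 6 | 3·2 = 6
Z: 2·3+1·6+1·3+6·0 = 15 | 3·5 = 15
D: 2·0+1·0+1·6+6·2 = 18 | 3·6 = 18
B: 2·6+1·3+1·0+6·1 = 21 | 3·7 = 21
gcd(2,1,1,6,3) = 1

Coefficients: [2, 1, 1, 6, 3]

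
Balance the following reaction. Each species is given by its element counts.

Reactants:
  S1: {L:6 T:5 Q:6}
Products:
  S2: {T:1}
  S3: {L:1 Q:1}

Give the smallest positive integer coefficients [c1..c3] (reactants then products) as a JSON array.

Coefficients: [1, 5, 6]

L: 1·6 = 6 | 5·0+6·1 = 6
T: 1·5 = 5 | 5·1+6·0 = 5
Q: 1·6 = 6 | 5·0+6·1 = 6
gcd(1,5,6) = 1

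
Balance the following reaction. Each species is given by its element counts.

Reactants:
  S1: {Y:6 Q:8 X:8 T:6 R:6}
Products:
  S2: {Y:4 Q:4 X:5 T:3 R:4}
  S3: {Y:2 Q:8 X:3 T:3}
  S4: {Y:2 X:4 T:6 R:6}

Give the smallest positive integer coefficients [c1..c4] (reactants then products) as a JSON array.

Y: 5·6 = 30 | 6·4+2·2+1·2 = 30
Q: 5·8 = 40 | 6·4+2·8+1·0 = 40
X: 5·8 = 40 | 6·5+2·3+1·4 = 40
T: 5·6 = 30 | 6·3+2·3+1·6 = 30
R: 5·6 = 30 | 6·4+2·0+1·6 = 30
gcd(5,6,2,1) = 1

Coefficients: [5, 6, 2, 1]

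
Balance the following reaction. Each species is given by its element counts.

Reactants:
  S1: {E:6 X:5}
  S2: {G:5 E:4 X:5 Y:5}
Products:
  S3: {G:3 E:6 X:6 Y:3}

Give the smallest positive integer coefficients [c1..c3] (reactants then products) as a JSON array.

Coefficients: [3, 3, 5]

G: 3·0+3·5 = 15 | 5·3 = 15
E: 3·6+3·4 = 30 | 5·6 = 30
X: 3·5+3·5 = 30 | 5·6 = 30
Y: 3·0+3·5 = 15 | 5·3 = 15
gcd(3,3,5) = 1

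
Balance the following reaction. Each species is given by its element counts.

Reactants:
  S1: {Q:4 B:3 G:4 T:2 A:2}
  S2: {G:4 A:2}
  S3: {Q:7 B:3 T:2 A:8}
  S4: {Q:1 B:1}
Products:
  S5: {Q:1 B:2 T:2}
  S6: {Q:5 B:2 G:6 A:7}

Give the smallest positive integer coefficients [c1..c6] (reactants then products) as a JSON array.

Q: 1·4+5·0+2·7+5·1 = 23 | 3·1+4·5 = 23
B: 1·3+5·0+2·3+5·1 = 14 | 3·2+4·2 = 14
G: 1·4+5·4+2·0+5·0 = 24 | 3·0+4·6 = 24
T: 1·2+5·0+2·2+5·0 = 6 | 3·2+4·0 = 6
A: 1·2+5·2+2·8+5·0 = 28 | 3·0+4·7 = 28
gcd(1,5,2,5,3,4) = 1

Coefficients: [1, 5, 2, 5, 3, 4]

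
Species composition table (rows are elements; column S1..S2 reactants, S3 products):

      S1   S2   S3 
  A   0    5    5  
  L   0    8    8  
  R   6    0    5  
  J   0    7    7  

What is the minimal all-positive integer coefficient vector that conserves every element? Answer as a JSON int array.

Coefficients: [5, 6, 6]

A: 5·0+6·5 = 30 | 6·5 = 30
L: 5·0+6·8 = 48 | 6·8 = 48
R: 5·6+6·0 = 30 | 6·5 = 30
J: 5·0+6·7 = 42 | 6·7 = 42
gcd(5,6,6) = 1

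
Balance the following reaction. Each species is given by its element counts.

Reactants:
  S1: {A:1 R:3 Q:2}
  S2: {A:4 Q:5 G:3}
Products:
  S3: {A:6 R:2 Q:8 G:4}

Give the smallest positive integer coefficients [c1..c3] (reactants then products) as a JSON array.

Coefficients: [2, 4, 3]

A: 2·1+4·4 = 18 | 3·6 = 18
R: 2·3+4·0 = 6 | 3·2 = 6
Q: 2·2+4·5 = 24 | 3·8 = 24
G: 2·0+4·3 = 12 | 3·4 = 12
gcd(2,4,3) = 1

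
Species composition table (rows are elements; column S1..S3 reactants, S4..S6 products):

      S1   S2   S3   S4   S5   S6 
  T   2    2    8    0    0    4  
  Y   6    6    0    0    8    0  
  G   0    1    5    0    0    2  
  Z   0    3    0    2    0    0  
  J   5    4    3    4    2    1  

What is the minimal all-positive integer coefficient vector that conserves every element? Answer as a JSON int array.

T: 2·2+2·2+2·8 = 24 | 3·0+3·0+6·4 = 24
Y: 2·6+2·6+2·0 = 24 | 3·0+3·8+6·0 = 24
G: 2·0+2·1+2·5 = 12 | 3·0+3·0+6·2 = 12
Z: 2·0+2·3+2·0 = 6 | 3·2+3·0+6·0 = 6
J: 2·5+2·4+2·3 = 24 | 3·4+3·2+6·1 = 24
gcd(2,2,2,3,3,6) = 1

Coefficients: [2, 2, 2, 3, 3, 6]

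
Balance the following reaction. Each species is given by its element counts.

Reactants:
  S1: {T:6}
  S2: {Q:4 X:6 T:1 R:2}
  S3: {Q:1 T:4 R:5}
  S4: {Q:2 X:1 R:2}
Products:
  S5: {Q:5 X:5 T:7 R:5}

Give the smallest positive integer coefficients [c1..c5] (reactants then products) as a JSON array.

Coefficients: [5, 4, 2, 6, 6]

Q: 5·0+4·4+2·1+6·2 = 30 | 6·5 = 30
X: 5·0+4·6+2·0+6·1 = 30 | 6·5 = 30
T: 5·6+4·1+2·4+6·0 = 42 | 6·7 = 42
R: 5·0+4·2+2·5+6·2 = 30 | 6·5 = 30
gcd(5,4,2,6,6) = 1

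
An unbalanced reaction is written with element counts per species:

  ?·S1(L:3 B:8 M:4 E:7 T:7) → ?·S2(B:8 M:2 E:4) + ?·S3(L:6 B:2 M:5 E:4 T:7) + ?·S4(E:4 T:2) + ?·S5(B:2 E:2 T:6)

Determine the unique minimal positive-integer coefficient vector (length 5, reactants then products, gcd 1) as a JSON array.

Coefficients: [4, 3, 2, 1, 2]

L: 4·3 = 12 | 3·0+2·6+1·0+2·0 = 12
B: 4·8 = 32 | 3·8+2·2+1·0+2·2 = 32
M: 4·4 = 16 | 3·2+2·5+1·0+2·0 = 16
E: 4·7 = 28 | 3·4+2·4+1·4+2·2 = 28
T: 4·7 = 28 | 3·0+2·7+1·2+2·6 = 28
gcd(4,3,2,1,2) = 1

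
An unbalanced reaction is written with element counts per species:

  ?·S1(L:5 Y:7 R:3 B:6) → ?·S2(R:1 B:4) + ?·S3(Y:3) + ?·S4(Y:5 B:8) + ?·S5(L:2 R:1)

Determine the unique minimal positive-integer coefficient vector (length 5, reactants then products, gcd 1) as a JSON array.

L: 2·5 = 10 | 1·0+3·0+1·0+5·2 = 10
Y: 2·7 = 14 | 1·0+3·3+1·5+5·0 = 14
R: 2·3 = 6 | 1·1+3·0+1·0+5·1 = 6
B: 2·6 = 12 | 1·4+3·0+1·8+5·0 = 12
gcd(2,1,3,1,5) = 1

Coefficients: [2, 1, 3, 1, 5]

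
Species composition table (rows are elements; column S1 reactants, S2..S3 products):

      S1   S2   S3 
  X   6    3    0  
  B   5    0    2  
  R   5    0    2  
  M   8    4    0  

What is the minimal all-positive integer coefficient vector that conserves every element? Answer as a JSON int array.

Coefficients: [2, 4, 5]

X: 2·6 = 12 | 4·3+5·0 = 12
B: 2·5 = 10 | 4·0+5·2 = 10
R: 2·5 = 10 | 4·0+5·2 = 10
M: 2·8 = 16 | 4·4+5·0 = 16
gcd(2,4,5) = 1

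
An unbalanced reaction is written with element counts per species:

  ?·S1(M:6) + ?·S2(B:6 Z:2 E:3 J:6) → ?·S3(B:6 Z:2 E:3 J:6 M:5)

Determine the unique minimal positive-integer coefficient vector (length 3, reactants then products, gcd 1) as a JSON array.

Coefficients: [5, 6, 6]

B: 5·0+6·6 = 36 | 6·6 = 36
Z: 5·0+6·2 = 12 | 6·2 = 12
E: 5·0+6·3 = 18 | 6·3 = 18
J: 5·0+6·6 = 36 | 6·6 = 36
M: 5·6+6·0 = 30 | 6·5 = 30
gcd(5,6,6) = 1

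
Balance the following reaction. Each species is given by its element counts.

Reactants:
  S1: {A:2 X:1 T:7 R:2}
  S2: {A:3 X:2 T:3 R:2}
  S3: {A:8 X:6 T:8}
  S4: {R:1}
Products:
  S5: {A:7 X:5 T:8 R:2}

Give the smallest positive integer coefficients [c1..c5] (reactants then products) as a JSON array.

Coefficients: [1, 3, 3, 2, 5]

A: 1·2+3·3+3·8+2·0 = 35 | 5·7 = 35
X: 1·1+3·2+3·6+2·0 = 25 | 5·5 = 25
T: 1·7+3·3+3·8+2·0 = 40 | 5·8 = 40
R: 1·2+3·2+3·0+2·1 = 10 | 5·2 = 10
gcd(1,3,3,2,5) = 1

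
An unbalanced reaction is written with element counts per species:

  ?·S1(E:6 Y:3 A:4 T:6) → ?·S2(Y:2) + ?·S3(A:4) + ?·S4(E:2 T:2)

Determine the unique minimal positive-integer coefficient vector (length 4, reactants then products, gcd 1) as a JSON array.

Coefficients: [2, 3, 2, 6]

E: 2·6 = 12 | 3·0+2·0+6·2 = 12
Y: 2·3 = 6 | 3·2+2·0+6·0 = 6
A: 2·4 = 8 | 3·0+2·4+6·0 = 8
T: 2·6 = 12 | 3·0+2·0+6·2 = 12
gcd(2,3,2,6) = 1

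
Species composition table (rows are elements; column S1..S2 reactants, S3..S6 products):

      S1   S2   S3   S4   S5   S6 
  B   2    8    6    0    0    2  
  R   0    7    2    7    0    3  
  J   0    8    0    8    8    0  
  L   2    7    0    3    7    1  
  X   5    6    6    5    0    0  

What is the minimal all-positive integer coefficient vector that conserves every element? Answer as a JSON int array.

Coefficients: [1, 5, 5, 1, 4, 6]

B: 1·2+5·8 = 42 | 5·6+1·0+4·0+6·2 = 42
R: 1·0+5·7 = 35 | 5·2+1·7+4·0+6·3 = 35
J: 1·0+5·8 = 40 | 5·0+1·8+4·8+6·0 = 40
L: 1·2+5·7 = 37 | 5·0+1·3+4·7+6·1 = 37
X: 1·5+5·6 = 35 | 5·6+1·5+4·0+6·0 = 35
gcd(1,5,5,1,4,6) = 1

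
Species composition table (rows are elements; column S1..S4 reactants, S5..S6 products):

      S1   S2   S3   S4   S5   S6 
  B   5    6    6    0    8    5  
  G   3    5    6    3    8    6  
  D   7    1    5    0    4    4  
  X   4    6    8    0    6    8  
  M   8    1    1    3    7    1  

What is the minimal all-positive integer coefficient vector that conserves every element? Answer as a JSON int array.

B: 2·5+5·6+5·6+5·0 = 70 | 5·8+6·5 = 70
G: 2·3+5·5+5·6+5·3 = 76 | 5·8+6·6 = 76
D: 2·7+5·1+5·5+5·0 = 44 | 5·4+6·4 = 44
X: 2·4+5·6+5·8+5·0 = 78 | 5·6+6·8 = 78
M: 2·8+5·1+5·1+5·3 = 41 | 5·7+6·1 = 41
gcd(2,5,5,5,5,6) = 1

Coefficients: [2, 5, 5, 5, 5, 6]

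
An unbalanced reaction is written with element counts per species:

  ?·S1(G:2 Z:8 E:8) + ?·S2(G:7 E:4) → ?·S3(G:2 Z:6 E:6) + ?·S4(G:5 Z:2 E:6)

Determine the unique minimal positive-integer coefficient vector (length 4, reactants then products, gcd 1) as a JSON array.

G: 4·2+1·7 = 15 | 5·2+1·5 = 15
Z: 4·8+1·0 = 32 | 5·6+1·2 = 32
E: 4·8+1·4 = 36 | 5·6+1·6 = 36
gcd(4,1,5,1) = 1

Coefficients: [4, 1, 5, 1]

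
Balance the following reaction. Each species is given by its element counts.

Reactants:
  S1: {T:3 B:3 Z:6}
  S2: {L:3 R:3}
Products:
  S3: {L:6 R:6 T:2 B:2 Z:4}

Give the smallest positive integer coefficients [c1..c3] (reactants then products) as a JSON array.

Coefficients: [2, 6, 3]

L: 2·0+6·3 = 18 | 3·6 = 18
R: 2·0+6·3 = 18 | 3·6 = 18
T: 2·3+6·0 = 6 | 3·2 = 6
B: 2·3+6·0 = 6 | 3·2 = 6
Z: 2·6+6·0 = 12 | 3·4 = 12
gcd(2,6,3) = 1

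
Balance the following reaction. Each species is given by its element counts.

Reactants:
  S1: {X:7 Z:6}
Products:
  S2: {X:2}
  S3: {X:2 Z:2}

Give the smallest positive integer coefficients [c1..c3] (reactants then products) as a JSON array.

X: 2·7 = 14 | 1·2+6·2 = 14
Z: 2·6 = 12 | 1·0+6·2 = 12
gcd(2,1,6) = 1

Coefficients: [2, 1, 6]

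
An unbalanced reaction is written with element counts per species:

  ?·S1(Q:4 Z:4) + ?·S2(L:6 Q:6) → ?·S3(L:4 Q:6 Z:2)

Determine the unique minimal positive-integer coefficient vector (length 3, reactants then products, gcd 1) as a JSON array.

Coefficients: [3, 4, 6]

L: 3·0+4·6 = 24 | 6·4 = 24
Q: 3·4+4·6 = 36 | 6·6 = 36
Z: 3·4+4·0 = 12 | 6·2 = 12
gcd(3,4,6) = 1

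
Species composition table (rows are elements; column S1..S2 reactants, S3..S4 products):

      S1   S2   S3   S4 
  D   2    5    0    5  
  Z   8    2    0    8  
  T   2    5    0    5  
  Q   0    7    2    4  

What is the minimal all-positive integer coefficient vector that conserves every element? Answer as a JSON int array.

Coefficients: [5, 4, 2, 6]

D: 5·2+4·5 = 30 | 2·0+6·5 = 30
Z: 5·8+4·2 = 48 | 2·0+6·8 = 48
T: 5·2+4·5 = 30 | 2·0+6·5 = 30
Q: 5·0+4·7 = 28 | 2·2+6·4 = 28
gcd(5,4,2,6) = 1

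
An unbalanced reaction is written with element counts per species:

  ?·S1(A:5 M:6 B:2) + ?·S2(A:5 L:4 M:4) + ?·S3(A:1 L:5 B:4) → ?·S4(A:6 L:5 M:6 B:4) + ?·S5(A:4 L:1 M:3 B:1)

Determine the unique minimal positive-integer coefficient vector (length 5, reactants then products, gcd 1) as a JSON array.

A: 5·5+3·5+4·1 = 44 | 6·6+2·4 = 44
L: 5·0+3·4+4·5 = 32 | 6·5+2·1 = 32
M: 5·6+3·4+4·0 = 42 | 6·6+2·3 = 42
B: 5·2+3·0+4·4 = 26 | 6·4+2·1 = 26
gcd(5,3,4,6,2) = 1

Coefficients: [5, 3, 4, 6, 2]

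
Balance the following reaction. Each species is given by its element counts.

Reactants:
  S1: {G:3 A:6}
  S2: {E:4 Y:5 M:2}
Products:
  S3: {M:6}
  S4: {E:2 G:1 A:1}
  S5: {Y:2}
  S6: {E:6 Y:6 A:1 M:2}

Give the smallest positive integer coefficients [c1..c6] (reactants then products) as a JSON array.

Coefficients: [1, 6, 1, 3, 6, 3]

E: 1·0+6·4 = 24 | 1·0+3·2+6·0+3·6 = 24
G: 1·3+6·0 = 3 | 1·0+3·1+6·0+3·0 = 3
Y: 1·0+6·5 = 30 | 1·0+3·0+6·2+3·6 = 30
A: 1·6+6·0 = 6 | 1·0+3·1+6·0+3·1 = 6
M: 1·0+6·2 = 12 | 1·6+3·0+6·0+3·2 = 12
gcd(1,6,1,3,6,3) = 1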